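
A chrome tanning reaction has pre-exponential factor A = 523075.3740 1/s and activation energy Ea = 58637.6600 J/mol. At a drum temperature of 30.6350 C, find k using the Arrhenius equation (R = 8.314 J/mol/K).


T_K = T_C + 273.15 = 30.6350 + 273.15 = 303.7850 K
exponent = -Ea / (R * T_K) = -58637.6600 / (8.314 * 303.7850) = -23.2167
k = A * exp(exponent) = 523075.3740 * exp(-23.2167) = 4.3220e-05 1/s


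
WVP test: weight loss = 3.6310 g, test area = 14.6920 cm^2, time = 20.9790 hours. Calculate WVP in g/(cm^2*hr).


Formula: WVP = loss / (area * time)
Substituting: WVP = 3.6310 / (14.6920 * 20.9790)
Result: 0.0117804 g/(cm^2*hr)


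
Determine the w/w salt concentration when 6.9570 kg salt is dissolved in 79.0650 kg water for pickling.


Formula: Conc = salt / (water + salt) * 100
Substituting: Conc = 6.9570 / (79.0650 + 6.9570) * 100
Result: 8.0875 %


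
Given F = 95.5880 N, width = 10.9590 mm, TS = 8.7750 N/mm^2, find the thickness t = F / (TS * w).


Formula: t = F / (TS * w)
Substituting: t = 95.5880 / (8.7750 * 10.9590)
Result: 0.9940 mm


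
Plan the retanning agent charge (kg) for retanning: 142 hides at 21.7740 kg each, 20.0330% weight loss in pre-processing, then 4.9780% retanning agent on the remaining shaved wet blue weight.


Total_raw = N * avg_wt = 142 * 21.7740 = 3091.9080 kg
Substrate = Total_raw * (1 - loss/100) = 3091.9080 * (1 - 20.0330/100) = 2472.5061 kg
Retan = Substrate * pct / 100 = 2472.5061 * 4.9780 / 100 = 123.0814 kg


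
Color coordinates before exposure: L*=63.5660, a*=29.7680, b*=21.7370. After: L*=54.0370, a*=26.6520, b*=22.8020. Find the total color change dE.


dL = -9.5290, da = -3.1160, db = 1.0650
dE = sqrt((-9.5290)^2 + (-3.1160)^2 + 1.0650^2) = 10.0819


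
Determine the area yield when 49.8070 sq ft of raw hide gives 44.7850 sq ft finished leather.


Formula: Yield = finished / raw * 100
Substituting: Yield = 44.7850 / 49.8070 * 100
Result: 89.9171 %


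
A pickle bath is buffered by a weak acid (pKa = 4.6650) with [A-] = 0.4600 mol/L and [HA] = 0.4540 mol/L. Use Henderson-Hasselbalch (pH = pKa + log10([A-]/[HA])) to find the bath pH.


ratio = [A-] / [HA] = 0.4600 / 0.4540 = 1.0132
log10(ratio) = 0.00570198
pH = pKa + log10(ratio) = 4.6650 + 0.00570198 = 4.6707


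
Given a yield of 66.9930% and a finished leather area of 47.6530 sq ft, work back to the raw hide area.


Formula: raw = finished * 100 / yield
Substituting: raw = 47.6530 * 100 / 66.9930
Result: 71.1313 sq ft


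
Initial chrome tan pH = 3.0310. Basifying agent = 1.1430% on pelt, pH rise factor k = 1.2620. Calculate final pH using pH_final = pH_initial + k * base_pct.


Formula: pH_final = pH_initial + k * base_pct
Substituting: pH_final = 3.0310 + 1.2620 * 1.1430
Result: 4.4735


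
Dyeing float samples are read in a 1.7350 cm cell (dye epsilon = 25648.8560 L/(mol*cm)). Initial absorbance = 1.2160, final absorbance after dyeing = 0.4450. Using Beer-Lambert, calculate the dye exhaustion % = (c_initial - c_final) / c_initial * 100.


c_initial = A_i / (epsilon * l) = 1.2160 / (25648.8560 * 1.7350) = 2.7325e-05 mol/L
c_final = A_f / (epsilon * l) = 0.4450 / (25648.8560 * 1.7350) = 9.9998e-06 mol/L
Exhaustion = (c_initial - c_final) / c_initial * 100 = (2.7325e-05 - 9.9998e-06) / 2.7325e-05 * 100 = 63.4046 %


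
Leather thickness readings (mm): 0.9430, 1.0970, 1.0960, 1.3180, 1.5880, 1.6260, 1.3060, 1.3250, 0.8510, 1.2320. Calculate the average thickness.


Formula: Average = sum / n
Substituting: Average = 12.3820 / 10
Result: 1.2382 mm


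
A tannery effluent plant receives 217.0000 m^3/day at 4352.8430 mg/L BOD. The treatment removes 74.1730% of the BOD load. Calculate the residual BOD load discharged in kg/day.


Load_in = volume * conc / 1000 = 217.0000 * 4352.8430 / 1000 = 944.5669 kg/day
Removed = Load_in * eff / 100 = 944.5669 * 74.1730 / 100 = 700.6136 kg/day
Load_out = Load_in - Removed = 944.5669 - 700.6136 = 243.9533 kg/day


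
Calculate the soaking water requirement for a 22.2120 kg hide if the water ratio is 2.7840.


Formula: Water = hide_weight * ratio
Substituting: Water = 22.2120 * 2.7840
Result: 61.8382 kg


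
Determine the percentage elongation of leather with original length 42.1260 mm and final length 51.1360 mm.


Formula: Elongation = (Lf - L0) / L0 * 100
Substituting: Elongation = (51.1360 - 42.1260) / 42.1260 * 100
Result: 21.3882 %


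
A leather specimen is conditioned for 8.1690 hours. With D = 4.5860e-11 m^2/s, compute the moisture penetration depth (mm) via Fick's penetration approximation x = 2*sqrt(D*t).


t = 8.1690 hr * 3600 = 29408.4000 s
D * t = 4.5860e-11 * 29408.4000 = 1.3487e-06
x = 2 * sqrt(D*t) = 2 * sqrt(1.3487e-06) = 0.00232264 m = 2.3226 mm


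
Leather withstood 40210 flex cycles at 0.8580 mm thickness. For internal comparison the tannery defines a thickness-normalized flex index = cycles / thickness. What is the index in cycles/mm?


Formula: Index = cycles / thickness
Substituting: Index = 40210 / 0.8580
Result: 46864.8019 cycles/mm


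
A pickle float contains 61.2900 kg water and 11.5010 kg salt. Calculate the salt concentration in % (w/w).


Formula: Conc = salt / (water + salt) * 100
Substituting: Conc = 11.5010 / (61.2900 + 11.5010) * 100
Result: 15.8000 %


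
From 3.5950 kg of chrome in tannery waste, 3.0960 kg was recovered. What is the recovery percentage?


Formula: Recovery = recovered / input * 100
Substituting: Recovery = 3.0960 / 3.5950 * 100
Result: 86.1196 %


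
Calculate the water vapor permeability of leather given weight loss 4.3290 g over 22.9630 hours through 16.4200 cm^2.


Formula: WVP = loss / (area * time)
Substituting: WVP = 4.3290 / (16.4200 * 22.9630)
Result: 0.0114812 g/(cm^2*hr)


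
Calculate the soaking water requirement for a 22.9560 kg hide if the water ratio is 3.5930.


Formula: Water = hide_weight * ratio
Substituting: Water = 22.9560 * 3.5930
Result: 82.4809 kg


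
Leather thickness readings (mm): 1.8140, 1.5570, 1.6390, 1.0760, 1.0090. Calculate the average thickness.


Formula: Average = sum / n
Substituting: Average = 7.0950 / 5
Result: 1.4190 mm


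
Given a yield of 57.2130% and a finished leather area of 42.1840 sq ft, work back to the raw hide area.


Formula: raw = finished * 100 / yield
Substituting: raw = 42.1840 * 100 / 57.2130
Result: 73.7315 sq ft


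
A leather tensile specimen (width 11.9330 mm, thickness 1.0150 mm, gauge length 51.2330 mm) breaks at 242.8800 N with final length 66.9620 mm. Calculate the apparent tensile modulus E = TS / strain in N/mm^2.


TS = F / (w * t) = 242.8800 / (11.9330 * 1.0150) = 20.0528 N/mm^2
strain = (Lf - L0) / L0 = (66.9620 - 51.2330) / 51.2330 = 0.3070
E = TS / strain = 20.0528 / 0.3070 = 65.3168 N/mm^2


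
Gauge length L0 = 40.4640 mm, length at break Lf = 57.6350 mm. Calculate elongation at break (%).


Formula: Elongation = (Lf - L0) / L0 * 100
Substituting: Elongation = (57.6350 - 40.4640) / 40.4640 * 100
Result: 42.4353 %


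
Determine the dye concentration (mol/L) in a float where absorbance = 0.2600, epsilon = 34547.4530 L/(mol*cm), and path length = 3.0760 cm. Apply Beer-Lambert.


Formula: c = A / (epsilon * l)
Substituting: c = 0.2600 / (34547.4530 * 3.0760)
Result: 2.4466e-06 mol/L


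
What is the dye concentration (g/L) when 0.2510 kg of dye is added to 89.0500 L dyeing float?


Formula: Conc = dye_mass(kg) / volume(L) * 1000
Substituting: Conc = 0.2510 / 89.0500 * 1000
Result: 2.8186 g/L


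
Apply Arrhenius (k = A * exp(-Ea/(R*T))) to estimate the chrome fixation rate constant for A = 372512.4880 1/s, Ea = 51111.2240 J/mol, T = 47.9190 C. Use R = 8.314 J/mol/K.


T_K = T_C + 273.15 = 47.9190 + 273.15 = 321.0690 K
exponent = -Ea / (R * T_K) = -51111.2240 / (8.314 * 321.0690) = -19.1473
k = A * exp(exponent) = 372512.4880 * exp(-19.1473) = 0.00180122 1/s


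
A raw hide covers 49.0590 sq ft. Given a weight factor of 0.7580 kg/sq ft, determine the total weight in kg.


Formula: Weight = area * weight_per_sqft
Substituting: Weight = 49.0590 * 0.7580
Result: 37.1867 kg


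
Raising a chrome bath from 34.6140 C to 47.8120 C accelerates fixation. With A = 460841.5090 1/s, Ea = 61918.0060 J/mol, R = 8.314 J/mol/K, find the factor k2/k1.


T1 = 34.6140 + 273.15 = 307.7640 K; T2 = 47.8120 + 273.15 = 320.9620 K
k1 = A * exp(-Ea/(R*T1)) = 460841.5090 * exp(-61918.0060/(8.314*307.7640)) = 1.4265e-05 1/s
k2 = A * exp(-Ea/(R*T2)) = 460841.5090 * exp(-61918.0060/(8.314*320.9620)) = 3.8584e-05 1/s
k2/k1 = 3.8584e-05 / 1.4265e-05 = 2.7049


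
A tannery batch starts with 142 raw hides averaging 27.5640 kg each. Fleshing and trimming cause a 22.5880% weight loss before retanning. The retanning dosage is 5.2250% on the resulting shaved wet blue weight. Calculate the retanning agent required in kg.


Total_raw = N * avg_wt = 142 * 27.5640 = 3914.0880 kg
Substrate = Total_raw * (1 - loss/100) = 3914.0880 * (1 - 22.5880/100) = 3029.9738 kg
Retan = Substrate * pct / 100 = 3029.9738 * 5.2250 / 100 = 158.3161 kg


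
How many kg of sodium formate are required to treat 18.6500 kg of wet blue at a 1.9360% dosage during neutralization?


Formula: Neutralizer = substrate * pct / 100
Substituting: Neutralizer = 18.6500 * 1.9360 / 100
Result: 0.3611 kg


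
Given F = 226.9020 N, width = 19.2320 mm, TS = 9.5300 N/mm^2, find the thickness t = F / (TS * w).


Formula: t = F / (TS * w)
Substituting: t = 226.9020 / (9.5300 * 19.2320)
Result: 1.2380 mm


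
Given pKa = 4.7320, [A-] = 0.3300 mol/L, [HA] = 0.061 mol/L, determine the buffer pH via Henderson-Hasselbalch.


ratio = [A-] / [HA] = 0.3300 / 0.061 = 5.4098
log10(ratio) = 0.7332
pH = pKa + log10(ratio) = 4.7320 + 0.7332 = 5.4652


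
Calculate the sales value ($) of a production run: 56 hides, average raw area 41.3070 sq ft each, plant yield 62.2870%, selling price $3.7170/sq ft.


Raw_total = N * avg_area = 56 * 41.3070 = 2313.1920 sq ft
Finished = Raw_total * yield / 100 = 2313.1920 * 62.2870 / 100 = 1440.8179 sq ft
Value = Finished * price = 1440.8179 * 3.7170 = 5355.5201 $


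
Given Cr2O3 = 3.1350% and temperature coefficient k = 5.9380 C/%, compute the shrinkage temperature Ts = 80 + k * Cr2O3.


Formula: Ts = 80 + k * Cr2O3
Substituting: Ts = 80 + 5.9380 * 3.1350
Result: 98.6156 C


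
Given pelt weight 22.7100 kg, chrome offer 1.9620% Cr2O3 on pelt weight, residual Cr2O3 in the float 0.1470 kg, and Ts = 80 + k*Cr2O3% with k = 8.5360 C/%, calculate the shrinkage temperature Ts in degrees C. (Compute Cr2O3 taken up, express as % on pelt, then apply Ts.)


Offered = pelt * offer_pct / 100 = 22.7100 * 1.9620 / 100 = 0.4456 kg
Uptake = offered - residual = 0.4456 - 0.1470 = 0.2986 kg
Cr2O3% on pelt = uptake / pelt * 100 = 0.2986 / 22.7100 * 100 = 1.3147 %
Ts = 80 + k * Cr2O3% = 80 + 8.5360 * 1.3147 = 91.2223 C


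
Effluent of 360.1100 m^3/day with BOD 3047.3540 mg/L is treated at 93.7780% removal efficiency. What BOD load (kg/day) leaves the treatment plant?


Load_in = volume * conc / 1000 = 360.1100 * 3047.3540 / 1000 = 1097.3826 kg/day
Removed = Load_in * eff / 100 = 1097.3826 * 93.7780 / 100 = 1029.1035 kg/day
Load_out = Load_in - Removed = 1097.3826 - 1029.1035 = 68.2791 kg/day


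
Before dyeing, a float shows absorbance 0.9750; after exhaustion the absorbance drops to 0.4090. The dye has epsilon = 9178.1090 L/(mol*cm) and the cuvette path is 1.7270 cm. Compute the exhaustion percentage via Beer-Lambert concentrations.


c_initial = A_i / (epsilon * l) = 0.9750 / (9178.1090 * 1.7270) = 6.1512e-05 mol/L
c_final = A_f / (epsilon * l) = 0.4090 / (9178.1090 * 1.7270) = 2.5803e-05 mol/L
Exhaustion = (c_initial - c_final) / c_initial * 100 = (6.1512e-05 - 2.5803e-05) / 6.1512e-05 * 100 = 58.0513 %


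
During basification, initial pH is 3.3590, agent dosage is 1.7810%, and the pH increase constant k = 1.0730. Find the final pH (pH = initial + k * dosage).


Formula: pH_final = pH_initial + k * base_pct
Substituting: pH_final = 3.3590 + 1.0730 * 1.7810
Result: 5.2700


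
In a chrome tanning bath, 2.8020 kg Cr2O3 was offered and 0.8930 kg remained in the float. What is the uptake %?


Formula: Uptake = (offered - residual) / offered * 100
Substituting: Uptake = (2.8020 - 0.8930) / 2.8020 * 100
Result: 68.1299 %


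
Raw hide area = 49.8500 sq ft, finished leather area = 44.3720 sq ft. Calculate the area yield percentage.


Formula: Yield = finished / raw * 100
Substituting: Yield = 44.3720 / 49.8500 * 100
Result: 89.0110 %


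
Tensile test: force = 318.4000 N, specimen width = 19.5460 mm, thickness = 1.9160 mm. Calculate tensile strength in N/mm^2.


Formula: TS = force / (width * thickness)
Substituting: TS = 318.4000 / (19.5460 * 1.9160)
Result: 8.5020 N/mm^2


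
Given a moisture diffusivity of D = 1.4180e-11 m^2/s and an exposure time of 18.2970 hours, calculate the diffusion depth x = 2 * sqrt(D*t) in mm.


t = 18.2970 hr * 3600 = 65869.2000 s
D * t = 1.4180e-11 * 65869.2000 = 9.3403e-07
x = 2 * sqrt(D*t) = 2 * sqrt(9.3403e-07) = 0.0019329 m = 1.9329 mm


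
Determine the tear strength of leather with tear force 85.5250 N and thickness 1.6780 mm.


Formula: Tear strength = force / thickness
Substituting: Tear strength = 85.5250 / 1.6780
Result: 50.9684 N/mm


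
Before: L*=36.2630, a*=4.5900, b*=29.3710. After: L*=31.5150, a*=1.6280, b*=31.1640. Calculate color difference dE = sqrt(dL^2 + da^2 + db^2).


dL = -4.7480, da = -2.9620, db = 1.7930
dE = sqrt((-4.7480)^2 + (-2.9620)^2 + 1.7930^2) = 5.8764


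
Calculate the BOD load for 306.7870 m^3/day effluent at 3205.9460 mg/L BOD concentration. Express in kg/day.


Formula: BOD_load = volume * conc / 1000
Substituting: BOD_load = 306.7870 * 3205.9460 / 1000
Result: 983.5426 kg/day


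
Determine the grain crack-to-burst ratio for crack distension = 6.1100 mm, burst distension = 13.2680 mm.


Formula: Ratio = crack / burst
Substituting: Ratio = 6.1100 / 13.2680
Result: 0.4605


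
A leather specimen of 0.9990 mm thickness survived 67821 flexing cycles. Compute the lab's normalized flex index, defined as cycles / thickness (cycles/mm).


Formula: Index = cycles / thickness
Substituting: Index = 67821 / 0.9990
Result: 67888.8889 cycles/mm


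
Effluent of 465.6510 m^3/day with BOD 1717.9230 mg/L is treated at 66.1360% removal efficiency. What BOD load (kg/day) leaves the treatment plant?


Load_in = volume * conc / 1000 = 465.6510 * 1717.9230 / 1000 = 799.9526 kg/day
Removed = Load_in * eff / 100 = 799.9526 * 66.1360 / 100 = 529.0566 kg/day
Load_out = Load_in - Removed = 799.9526 - 529.0566 = 270.8959 kg/day


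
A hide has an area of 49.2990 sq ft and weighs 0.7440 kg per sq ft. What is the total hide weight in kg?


Formula: Weight = area * weight_per_sqft
Substituting: Weight = 49.2990 * 0.7440
Result: 36.6785 kg


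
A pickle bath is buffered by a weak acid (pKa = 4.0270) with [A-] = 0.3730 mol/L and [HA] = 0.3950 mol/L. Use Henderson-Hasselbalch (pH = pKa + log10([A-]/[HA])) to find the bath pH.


ratio = [A-] / [HA] = 0.3730 / 0.3950 = 0.9443
log10(ratio) = -0.0248883
pH = pKa + log10(ratio) = 4.0270 - 0.0248883 = 4.0021


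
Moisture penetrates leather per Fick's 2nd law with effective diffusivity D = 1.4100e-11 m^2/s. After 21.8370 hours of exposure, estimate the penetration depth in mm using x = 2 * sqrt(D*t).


t = 21.8370 hr * 3600 = 78613.2000 s
D * t = 1.4100e-11 * 78613.2000 = 1.1084e-06
x = 2 * sqrt(D*t) = 2 * sqrt(1.1084e-06) = 0.00210566 m = 2.1057 mm


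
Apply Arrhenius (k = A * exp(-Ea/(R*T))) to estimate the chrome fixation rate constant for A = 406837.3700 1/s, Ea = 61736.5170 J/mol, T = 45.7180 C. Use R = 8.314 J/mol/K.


T_K = T_C + 273.15 = 45.7180 + 273.15 = 318.8680 K
exponent = -Ea / (R * T_K) = -61736.5170 / (8.314 * 318.8680) = -23.2874
k = A * exp(exponent) = 406837.3700 * exp(-23.2874) = 3.1320e-05 1/s


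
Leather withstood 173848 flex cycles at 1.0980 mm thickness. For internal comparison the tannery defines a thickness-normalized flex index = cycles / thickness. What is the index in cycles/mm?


Formula: Index = cycles / thickness
Substituting: Index = 173848 / 1.0980
Result: 158331.5118 cycles/mm


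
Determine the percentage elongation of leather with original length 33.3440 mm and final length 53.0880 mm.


Formula: Elongation = (Lf - L0) / L0 * 100
Substituting: Elongation = (53.0880 - 33.3440) / 33.3440 * 100
Result: 59.2131 %


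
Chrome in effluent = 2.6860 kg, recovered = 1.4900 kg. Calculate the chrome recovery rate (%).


Formula: Recovery = recovered / input * 100
Substituting: Recovery = 1.4900 / 2.6860 * 100
Result: 55.4728 %


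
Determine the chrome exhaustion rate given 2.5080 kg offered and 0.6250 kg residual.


Formula: Uptake = (offered - residual) / offered * 100
Substituting: Uptake = (2.5080 - 0.6250) / 2.5080 * 100
Result: 75.0797 %


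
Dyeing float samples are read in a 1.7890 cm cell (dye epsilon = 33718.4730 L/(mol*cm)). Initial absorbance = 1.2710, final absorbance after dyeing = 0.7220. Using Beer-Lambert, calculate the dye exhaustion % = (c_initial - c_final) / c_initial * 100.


c_initial = A_i / (epsilon * l) = 1.2710 / (33718.4730 * 1.7890) = 2.1070e-05 mol/L
c_final = A_f / (epsilon * l) = 0.7220 / (33718.4730 * 1.7890) = 1.1969e-05 mol/L
Exhaustion = (c_initial - c_final) / c_initial * 100 = (2.1070e-05 - 1.1969e-05) / 2.1070e-05 * 100 = 43.1943 %


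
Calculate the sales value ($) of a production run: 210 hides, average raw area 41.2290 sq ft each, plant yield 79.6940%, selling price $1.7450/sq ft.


Raw_total = N * avg_area = 210 * 41.2290 = 8658.0900 sq ft
Finished = Raw_total * yield / 100 = 8658.0900 * 79.6940 / 100 = 6899.9782 sq ft
Value = Finished * price = 6899.9782 * 1.7450 = 12040.4620 $


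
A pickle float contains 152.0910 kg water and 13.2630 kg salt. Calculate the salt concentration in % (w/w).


Formula: Conc = salt / (water + salt) * 100
Substituting: Conc = 13.2630 / (152.0910 + 13.2630) * 100
Result: 8.0210 %


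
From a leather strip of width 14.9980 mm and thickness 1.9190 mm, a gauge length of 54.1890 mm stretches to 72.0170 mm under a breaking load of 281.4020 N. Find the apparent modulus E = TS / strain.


TS = F / (w * t) = 281.4020 / (14.9980 * 1.9190) = 9.7773 N/mm^2
strain = (Lf - L0) / L0 = (72.0170 - 54.1890) / 54.1890 = 0.3290
E = TS / strain = 9.7773 / 0.3290 = 29.7185 N/mm^2


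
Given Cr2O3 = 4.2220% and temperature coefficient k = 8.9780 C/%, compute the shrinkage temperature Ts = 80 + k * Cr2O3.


Formula: Ts = 80 + k * Cr2O3
Substituting: Ts = 80 + 8.9780 * 4.2220
Result: 117.9051 C


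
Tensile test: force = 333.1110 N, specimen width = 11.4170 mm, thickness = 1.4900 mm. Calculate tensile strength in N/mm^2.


Formula: TS = force / (width * thickness)
Substituting: TS = 333.1110 / (11.4170 * 1.4900)
Result: 19.5817 N/mm^2


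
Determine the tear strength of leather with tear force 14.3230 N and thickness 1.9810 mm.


Formula: Tear strength = force / thickness
Substituting: Tear strength = 14.3230 / 1.9810
Result: 7.2302 N/mm


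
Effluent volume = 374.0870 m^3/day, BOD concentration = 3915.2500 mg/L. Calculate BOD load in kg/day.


Formula: BOD_load = volume * conc / 1000
Substituting: BOD_load = 374.0870 * 3915.2500 / 1000
Result: 1464.6441 kg/day


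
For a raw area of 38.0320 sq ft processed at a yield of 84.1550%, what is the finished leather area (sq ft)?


Formula: finished = raw * yield / 100
Substituting: finished = 38.0320 * 84.1550 / 100
Result: 32.0058 sq ft


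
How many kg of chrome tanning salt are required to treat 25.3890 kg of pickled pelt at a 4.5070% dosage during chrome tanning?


Formula: Chrome = substrate * pct / 100
Substituting: Chrome = 25.3890 * 4.5070 / 100
Result: 1.1443 kg


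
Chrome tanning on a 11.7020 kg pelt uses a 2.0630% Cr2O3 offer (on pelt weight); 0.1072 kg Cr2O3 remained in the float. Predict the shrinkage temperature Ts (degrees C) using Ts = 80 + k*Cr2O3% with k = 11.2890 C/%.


Offered = pelt * offer_pct / 100 = 11.7020 * 2.0630 / 100 = 0.2414 kg
Uptake = offered - residual = 0.2414 - 0.1072 = 0.1342 kg
Cr2O3% on pelt = uptake / pelt * 100 = 0.1342 / 11.7020 * 100 = 1.1469 %
Ts = 80 + k * Cr2O3% = 80 + 11.2890 * 1.1469 = 92.9475 C


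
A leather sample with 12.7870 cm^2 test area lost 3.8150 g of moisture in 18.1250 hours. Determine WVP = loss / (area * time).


Formula: WVP = loss / (area * time)
Substituting: WVP = 3.8150 / (12.7870 * 18.1250)
Result: 0.0164607 g/(cm^2*hr)


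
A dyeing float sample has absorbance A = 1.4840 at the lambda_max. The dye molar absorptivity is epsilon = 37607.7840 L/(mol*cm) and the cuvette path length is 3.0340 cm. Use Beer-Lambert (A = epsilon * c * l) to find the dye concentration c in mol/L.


Formula: c = A / (epsilon * l)
Substituting: c = 1.4840 / (37607.7840 * 3.0340)
Result: 1.3006e-05 mol/L


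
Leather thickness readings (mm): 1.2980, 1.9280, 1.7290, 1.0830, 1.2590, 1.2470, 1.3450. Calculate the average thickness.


Formula: Average = sum / n
Substituting: Average = 9.8890 / 7
Result: 1.4127 mm


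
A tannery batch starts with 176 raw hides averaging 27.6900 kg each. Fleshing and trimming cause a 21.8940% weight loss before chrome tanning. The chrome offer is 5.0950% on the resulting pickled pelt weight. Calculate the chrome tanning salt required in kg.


Total_raw = N * avg_wt = 176 * 27.6900 = 4873.4400 kg
Substrate = Total_raw * (1 - loss/100) = 4873.4400 * (1 - 21.8940/100) = 3806.4490 kg
Chrome = Substrate * pct / 100 = 3806.4490 * 5.0950 / 100 = 193.9386 kg


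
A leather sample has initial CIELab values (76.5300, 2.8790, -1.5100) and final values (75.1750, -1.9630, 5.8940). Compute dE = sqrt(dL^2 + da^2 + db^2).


dL = -1.3550, da = -4.8420, db = 7.4040
dE = sqrt((-1.3550)^2 + (-4.8420)^2 + 7.4040^2) = 8.9499


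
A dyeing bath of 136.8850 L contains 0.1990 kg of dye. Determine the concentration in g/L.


Formula: Conc = dye_mass(kg) / volume(L) * 1000
Substituting: Conc = 0.1990 / 136.8850 * 1000
Result: 1.4538 g/L


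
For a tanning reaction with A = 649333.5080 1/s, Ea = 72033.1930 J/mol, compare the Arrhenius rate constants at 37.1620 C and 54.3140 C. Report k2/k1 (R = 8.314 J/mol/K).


T1 = 37.1620 + 273.15 = 310.3120 K; T2 = 54.3140 + 273.15 = 327.4640 K
k1 = A * exp(-Ea/(R*T1)) = 649333.5080 * exp(-72033.1930/(8.314*310.3120)) = 4.8610e-07 1/s
k2 = A * exp(-Ea/(R*T2)) = 649333.5080 * exp(-72033.1930/(8.314*327.4640)) = 2.0982e-06 1/s
k2/k1 = 2.0982e-06 / 4.8610e-07 = 4.3164


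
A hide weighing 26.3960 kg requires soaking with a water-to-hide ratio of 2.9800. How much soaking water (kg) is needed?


Formula: Water = hide_weight * ratio
Substituting: Water = 26.3960 * 2.9800
Result: 78.6601 kg


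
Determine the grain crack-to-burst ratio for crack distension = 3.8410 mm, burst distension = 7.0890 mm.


Formula: Ratio = crack / burst
Substituting: Ratio = 3.8410 / 7.0890
Result: 0.5418


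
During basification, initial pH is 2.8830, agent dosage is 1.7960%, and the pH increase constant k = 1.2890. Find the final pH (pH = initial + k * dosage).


Formula: pH_final = pH_initial + k * base_pct
Substituting: pH_final = 2.8830 + 1.2890 * 1.7960
Result: 5.1980


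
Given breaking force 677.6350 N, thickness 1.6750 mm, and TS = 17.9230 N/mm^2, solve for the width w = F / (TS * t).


Formula: w = F / (TS * t)
Substituting: w = 677.6350 / (17.9230 * 1.6750)
Result: 22.5720 mm


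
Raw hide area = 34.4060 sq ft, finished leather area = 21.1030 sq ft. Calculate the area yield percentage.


Formula: Yield = finished / raw * 100
Substituting: Yield = 21.1030 / 34.4060 * 100
Result: 61.3352 %


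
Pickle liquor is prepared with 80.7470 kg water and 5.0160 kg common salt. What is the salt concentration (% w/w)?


Formula: Conc = salt / (water + salt) * 100
Substituting: Conc = 5.0160 / (80.7470 + 5.0160) * 100
Result: 5.8487 %


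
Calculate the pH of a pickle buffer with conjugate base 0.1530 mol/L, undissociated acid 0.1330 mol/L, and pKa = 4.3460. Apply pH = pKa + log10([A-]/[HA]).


ratio = [A-] / [HA] = 0.1530 / 0.1330 = 1.1504
log10(ratio) = 0.0608398
pH = pKa + log10(ratio) = 4.3460 + 0.0608398 = 4.4068


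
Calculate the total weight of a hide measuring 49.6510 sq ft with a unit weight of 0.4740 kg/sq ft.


Formula: Weight = area * weight_per_sqft
Substituting: Weight = 49.6510 * 0.4740
Result: 23.5346 kg


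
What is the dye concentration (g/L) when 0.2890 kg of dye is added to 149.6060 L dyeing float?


Formula: Conc = dye_mass(kg) / volume(L) * 1000
Substituting: Conc = 0.2890 / 149.6060 * 1000
Result: 1.9317 g/L


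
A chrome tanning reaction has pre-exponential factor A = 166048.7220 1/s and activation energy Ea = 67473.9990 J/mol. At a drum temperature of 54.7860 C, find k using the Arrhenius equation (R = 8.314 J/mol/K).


T_K = T_C + 273.15 = 54.7860 + 273.15 = 327.9360 K
exponent = -Ea / (R * T_K) = -67473.9990 / (8.314 * 327.9360) = -24.7478
k = A * exp(exponent) = 166048.7220 * exp(-24.7478) = 2.9675e-06 1/s


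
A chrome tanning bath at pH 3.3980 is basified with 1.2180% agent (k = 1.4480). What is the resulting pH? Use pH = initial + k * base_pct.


Formula: pH_final = pH_initial + k * base_pct
Substituting: pH_final = 3.3980 + 1.4480 * 1.2180
Result: 5.1617


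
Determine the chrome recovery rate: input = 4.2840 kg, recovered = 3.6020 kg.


Formula: Recovery = recovered / input * 100
Substituting: Recovery = 3.6020 / 4.2840 * 100
Result: 84.0803 %


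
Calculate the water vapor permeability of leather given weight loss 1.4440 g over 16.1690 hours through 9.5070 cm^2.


Formula: WVP = loss / (area * time)
Substituting: WVP = 1.4440 / (9.5070 * 16.1690)
Result: 0.00939378 g/(cm^2*hr)


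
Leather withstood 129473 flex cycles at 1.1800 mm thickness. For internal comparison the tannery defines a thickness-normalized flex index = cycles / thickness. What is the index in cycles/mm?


Formula: Index = cycles / thickness
Substituting: Index = 129473 / 1.1800
Result: 109722.8814 cycles/mm


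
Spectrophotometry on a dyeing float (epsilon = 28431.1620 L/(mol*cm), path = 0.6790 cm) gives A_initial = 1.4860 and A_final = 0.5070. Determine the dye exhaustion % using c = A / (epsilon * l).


c_initial = A_i / (epsilon * l) = 1.4860 / (28431.1620 * 0.6790) = 7.6976e-05 mol/L
c_final = A_f / (epsilon * l) = 0.5070 / (28431.1620 * 0.6790) = 2.6263e-05 mol/L
Exhaustion = (c_initial - c_final) / c_initial * 100 = (7.6976e-05 - 2.6263e-05) / 7.6976e-05 * 100 = 65.8816 %


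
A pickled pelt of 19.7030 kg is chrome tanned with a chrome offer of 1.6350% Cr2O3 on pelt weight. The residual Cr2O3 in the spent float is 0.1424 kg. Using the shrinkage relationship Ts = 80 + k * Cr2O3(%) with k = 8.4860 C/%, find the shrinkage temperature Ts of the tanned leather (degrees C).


Offered = pelt * offer_pct / 100 = 19.7030 * 1.6350 / 100 = 0.3221 kg
Uptake = offered - residual = 0.3221 - 0.1424 = 0.1797 kg
Cr2O3% on pelt = uptake / pelt * 100 = 0.1797 / 19.7030 * 100 = 0.9123 %
Ts = 80 + k * Cr2O3% = 80 + 8.4860 * 0.9123 = 87.7415 C


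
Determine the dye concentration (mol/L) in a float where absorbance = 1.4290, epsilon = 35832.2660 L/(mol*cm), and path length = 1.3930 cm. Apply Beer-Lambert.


Formula: c = A / (epsilon * l)
Substituting: c = 1.4290 / (35832.2660 * 1.3930)
Result: 2.8629e-05 mol/L


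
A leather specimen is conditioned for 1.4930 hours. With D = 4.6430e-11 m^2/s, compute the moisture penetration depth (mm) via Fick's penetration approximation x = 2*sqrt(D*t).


t = 1.4930 hr * 3600 = 5374.8000 s
D * t = 4.6430e-11 * 5374.8000 = 2.4955e-07
x = 2 * sqrt(D*t) = 2 * sqrt(2.4955e-07) = 9.9910e-04 m = 0.9991 mm


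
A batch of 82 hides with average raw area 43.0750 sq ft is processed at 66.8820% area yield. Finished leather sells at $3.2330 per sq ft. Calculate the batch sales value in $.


Raw_total = N * avg_area = 82 * 43.0750 = 3532.1500 sq ft
Finished = Raw_total * yield / 100 = 3532.1500 * 66.8820 / 100 = 2362.3726 sq ft
Value = Finished * price = 2362.3726 * 3.2330 = 7637.5505 $


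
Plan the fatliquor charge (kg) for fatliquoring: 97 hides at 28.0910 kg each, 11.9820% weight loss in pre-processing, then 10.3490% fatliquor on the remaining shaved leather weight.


Total_raw = N * avg_wt = 97 * 28.0910 = 2724.8270 kg
Substrate = Total_raw * (1 - loss/100) = 2724.8270 * (1 - 11.9820/100) = 2398.3382 kg
Fat = Substrate * pct / 100 = 2398.3382 * 10.3490 / 100 = 248.2040 kg


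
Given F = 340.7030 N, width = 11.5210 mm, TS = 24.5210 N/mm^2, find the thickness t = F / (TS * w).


Formula: t = F / (TS * w)
Substituting: t = 340.7030 / (24.5210 * 11.5210)
Result: 1.2060 mm


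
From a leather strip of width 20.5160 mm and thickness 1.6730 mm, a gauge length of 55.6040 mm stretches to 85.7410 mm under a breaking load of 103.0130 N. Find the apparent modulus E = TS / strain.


TS = F / (w * t) = 103.0130 / (20.5160 * 1.6730) = 3.0013 N/mm^2
strain = (Lf - L0) / L0 = (85.7410 - 55.6040) / 55.6040 = 0.5420
E = TS / strain = 3.0013 / 0.5420 = 5.5374 N/mm^2


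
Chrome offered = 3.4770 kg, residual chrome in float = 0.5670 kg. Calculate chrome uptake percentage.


Formula: Uptake = (offered - residual) / offered * 100
Substituting: Uptake = (3.4770 - 0.5670) / 3.4770 * 100
Result: 83.6928 %


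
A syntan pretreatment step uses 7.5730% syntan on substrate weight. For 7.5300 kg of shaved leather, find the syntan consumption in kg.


Formula: Syntan = substrate * pct / 100
Substituting: Syntan = 7.5300 * 7.5730 / 100
Result: 0.5702 kg


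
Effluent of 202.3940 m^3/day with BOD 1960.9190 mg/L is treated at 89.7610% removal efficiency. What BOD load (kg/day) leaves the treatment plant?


Load_in = volume * conc / 1000 = 202.3940 * 1960.9190 / 1000 = 396.8782 kg/day
Removed = Load_in * eff / 100 = 396.8782 * 89.7610 / 100 = 356.2419 kg/day
Load_out = Load_in - Removed = 396.8782 - 356.2419 = 40.6364 kg/day


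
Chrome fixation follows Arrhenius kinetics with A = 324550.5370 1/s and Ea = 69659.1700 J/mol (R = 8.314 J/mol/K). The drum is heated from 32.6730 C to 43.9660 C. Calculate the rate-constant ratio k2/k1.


T1 = 32.6730 + 273.15 = 305.8230 K; T2 = 43.9660 + 273.15 = 317.1160 K
k1 = A * exp(-Ea/(R*T1)) = 324550.5370 * exp(-69659.1700/(8.314*305.8230)) = 4.1025e-07 1/s
k2 = A * exp(-Ea/(R*T2)) = 324550.5370 * exp(-69659.1700/(8.314*317.1160)) = 1.0883e-06 1/s
k2/k1 = 1.0883e-06 / 4.1025e-07 = 2.6529


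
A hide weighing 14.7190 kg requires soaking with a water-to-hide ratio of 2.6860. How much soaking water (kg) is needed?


Formula: Water = hide_weight * ratio
Substituting: Water = 14.7190 * 2.6860
Result: 39.5352 kg


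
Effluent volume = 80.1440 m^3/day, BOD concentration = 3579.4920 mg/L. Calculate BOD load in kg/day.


Formula: BOD_load = volume * conc / 1000
Substituting: BOD_load = 80.1440 * 3579.4920 / 1000
Result: 286.8748 kg/day


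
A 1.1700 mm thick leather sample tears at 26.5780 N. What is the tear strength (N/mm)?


Formula: Tear strength = force / thickness
Substituting: Tear strength = 26.5780 / 1.1700
Result: 22.7162 N/mm


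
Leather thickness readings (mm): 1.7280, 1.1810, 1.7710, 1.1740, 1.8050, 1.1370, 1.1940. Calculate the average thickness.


Formula: Average = sum / n
Substituting: Average = 9.9900 / 7
Result: 1.4271 mm


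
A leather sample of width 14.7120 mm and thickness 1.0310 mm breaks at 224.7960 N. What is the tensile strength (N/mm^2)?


Formula: TS = force / (width * thickness)
Substituting: TS = 224.7960 / (14.7120 * 1.0310)
Result: 14.8203 N/mm^2


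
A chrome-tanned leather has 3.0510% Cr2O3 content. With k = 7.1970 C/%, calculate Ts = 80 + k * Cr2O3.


Formula: Ts = 80 + k * Cr2O3
Substituting: Ts = 80 + 7.1970 * 3.0510
Result: 101.9580 C


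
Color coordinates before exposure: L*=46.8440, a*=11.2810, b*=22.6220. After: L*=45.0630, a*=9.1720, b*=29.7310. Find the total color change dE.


dL = -1.7810, da = -2.1090, db = 7.1090
dE = sqrt((-1.7810)^2 + (-2.1090)^2 + 7.1090^2) = 7.6261


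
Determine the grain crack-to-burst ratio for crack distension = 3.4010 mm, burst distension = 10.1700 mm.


Formula: Ratio = crack / burst
Substituting: Ratio = 3.4010 / 10.1700
Result: 0.3344


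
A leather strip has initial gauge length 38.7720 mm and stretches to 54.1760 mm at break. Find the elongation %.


Formula: Elongation = (Lf - L0) / L0 * 100
Substituting: Elongation = (54.1760 - 38.7720) / 38.7720 * 100
Result: 39.7297 %


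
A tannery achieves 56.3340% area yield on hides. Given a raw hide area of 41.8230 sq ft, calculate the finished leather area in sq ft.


Formula: finished = raw * yield / 100
Substituting: finished = 41.8230 * 56.3340 / 100
Result: 23.5606 sq ft


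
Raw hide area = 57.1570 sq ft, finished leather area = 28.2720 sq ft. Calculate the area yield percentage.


Formula: Yield = finished / raw * 100
Substituting: Yield = 28.2720 / 57.1570 * 100
Result: 49.4638 %


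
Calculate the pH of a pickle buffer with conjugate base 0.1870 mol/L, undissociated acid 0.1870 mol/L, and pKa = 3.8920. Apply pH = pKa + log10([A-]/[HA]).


ratio = [A-] / [HA] = 0.1870 / 0.1870 = 1.0000
log10(ratio) = 0
pH = pKa + log10(ratio) = 3.8920 + 0 = 3.8920


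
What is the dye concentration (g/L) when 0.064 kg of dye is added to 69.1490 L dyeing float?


Formula: Conc = dye_mass(kg) / volume(L) * 1000
Substituting: Conc = 0.064 / 69.1490 * 1000
Result: 0.9255 g/L


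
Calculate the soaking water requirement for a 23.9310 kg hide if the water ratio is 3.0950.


Formula: Water = hide_weight * ratio
Substituting: Water = 23.9310 * 3.0950
Result: 74.0664 kg


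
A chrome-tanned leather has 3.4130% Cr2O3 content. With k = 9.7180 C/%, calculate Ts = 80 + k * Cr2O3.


Formula: Ts = 80 + k * Cr2O3
Substituting: Ts = 80 + 9.7180 * 3.4130
Result: 113.1675 C


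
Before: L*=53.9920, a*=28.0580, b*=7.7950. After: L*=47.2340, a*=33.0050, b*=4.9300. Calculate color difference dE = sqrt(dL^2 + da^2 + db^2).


dL = -6.7580, da = 4.9470, db = -2.8650
dE = sqrt((-6.7580)^2 + 4.9470^2 + (-2.8650)^2) = 8.8516


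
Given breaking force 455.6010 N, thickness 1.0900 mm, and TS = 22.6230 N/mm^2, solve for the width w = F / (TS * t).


Formula: w = F / (TS * t)
Substituting: w = 455.6010 / (22.6230 * 1.0900)
Result: 18.4760 mm


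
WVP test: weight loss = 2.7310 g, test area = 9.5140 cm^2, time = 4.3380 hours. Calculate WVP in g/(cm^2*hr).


Formula: WVP = loss / (area * time)
Substituting: WVP = 2.7310 / (9.5140 * 4.3380)
Result: 0.0661712 g/(cm^2*hr)


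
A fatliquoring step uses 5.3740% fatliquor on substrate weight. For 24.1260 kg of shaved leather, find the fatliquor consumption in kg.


Formula: Fat = substrate * pct / 100
Substituting: Fat = 24.1260 * 5.3740 / 100
Result: 1.2965 kg


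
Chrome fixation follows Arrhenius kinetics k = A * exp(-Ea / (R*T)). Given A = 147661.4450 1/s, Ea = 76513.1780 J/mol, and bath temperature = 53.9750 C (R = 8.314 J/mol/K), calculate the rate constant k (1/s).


T_K = T_C + 273.15 = 53.9750 + 273.15 = 327.1250 K
exponent = -Ea / (R * T_K) = -76513.1780 / (8.314 * 327.1250) = -28.1328
k = A * exp(exponent) = 147661.4450 * exp(-28.1328) = 8.9405e-08 1/s


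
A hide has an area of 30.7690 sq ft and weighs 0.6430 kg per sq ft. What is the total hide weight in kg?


Formula: Weight = area * weight_per_sqft
Substituting: Weight = 30.7690 * 0.6430
Result: 19.7845 kg


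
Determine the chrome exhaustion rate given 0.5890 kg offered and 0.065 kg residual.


Formula: Uptake = (offered - residual) / offered * 100
Substituting: Uptake = (0.5890 - 0.065) / 0.5890 * 100
Result: 88.9643 %


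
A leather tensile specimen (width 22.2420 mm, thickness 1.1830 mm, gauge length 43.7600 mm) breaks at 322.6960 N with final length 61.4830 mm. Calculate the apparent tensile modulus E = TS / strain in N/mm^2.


TS = F / (w * t) = 322.6960 / (22.2420 * 1.1830) = 12.2641 N/mm^2
strain = (Lf - L0) / L0 = (61.4830 - 43.7600) / 43.7600 = 0.4050
E = TS / strain = 12.2641 / 0.4050 = 30.2813 N/mm^2


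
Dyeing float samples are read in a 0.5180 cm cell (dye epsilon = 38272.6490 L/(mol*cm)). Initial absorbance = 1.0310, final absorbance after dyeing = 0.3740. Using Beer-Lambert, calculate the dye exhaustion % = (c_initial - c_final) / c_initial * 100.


c_initial = A_i / (epsilon * l) = 1.0310 / (38272.6490 * 0.5180) = 5.2004e-05 mol/L
c_final = A_f / (epsilon * l) = 0.3740 / (38272.6490 * 0.5180) = 1.8865e-05 mol/L
Exhaustion = (c_initial - c_final) / c_initial * 100 = (5.2004e-05 - 1.8865e-05) / 5.2004e-05 * 100 = 63.7245 %


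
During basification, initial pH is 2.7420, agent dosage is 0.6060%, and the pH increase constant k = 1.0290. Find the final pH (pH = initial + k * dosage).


Formula: pH_final = pH_initial + k * base_pct
Substituting: pH_final = 2.7420 + 1.0290 * 0.6060
Result: 3.3656


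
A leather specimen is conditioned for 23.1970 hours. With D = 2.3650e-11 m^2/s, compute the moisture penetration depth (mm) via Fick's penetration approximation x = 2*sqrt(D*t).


t = 23.1970 hr * 3600 = 83509.2000 s
D * t = 2.3650e-11 * 83509.2000 = 1.9750e-06
x = 2 * sqrt(D*t) = 2 * sqrt(1.9750e-06) = 0.00281069 m = 2.8107 mm


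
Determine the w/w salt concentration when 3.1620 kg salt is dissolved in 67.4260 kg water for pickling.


Formula: Conc = salt / (water + salt) * 100
Substituting: Conc = 3.1620 / (67.4260 + 3.1620) * 100
Result: 4.4795 %


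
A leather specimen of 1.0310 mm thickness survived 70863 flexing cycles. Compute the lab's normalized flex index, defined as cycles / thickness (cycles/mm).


Formula: Index = cycles / thickness
Substituting: Index = 70863 / 1.0310
Result: 68732.2987 cycles/mm


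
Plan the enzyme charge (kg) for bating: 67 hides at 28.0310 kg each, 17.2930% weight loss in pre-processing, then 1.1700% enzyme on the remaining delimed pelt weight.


Total_raw = N * avg_wt = 67 * 28.0310 = 1878.0770 kg
Substrate = Total_raw * (1 - loss/100) = 1878.0770 * (1 - 17.2930/100) = 1553.3011 kg
Enzyme = Substrate * pct / 100 = 1553.3011 * 1.1700 / 100 = 18.1736 kg


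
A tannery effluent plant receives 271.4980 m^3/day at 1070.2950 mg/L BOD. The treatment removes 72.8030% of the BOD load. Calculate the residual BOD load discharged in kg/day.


Load_in = volume * conc / 1000 = 271.4980 * 1070.2950 / 1000 = 290.5830 kg/day
Removed = Load_in * eff / 100 = 290.5830 * 72.8030 / 100 = 211.5531 kg/day
Load_out = Load_in - Removed = 290.5830 - 211.5531 = 79.0298 kg/day


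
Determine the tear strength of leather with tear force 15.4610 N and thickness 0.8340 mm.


Formula: Tear strength = force / thickness
Substituting: Tear strength = 15.4610 / 0.8340
Result: 18.5384 N/mm


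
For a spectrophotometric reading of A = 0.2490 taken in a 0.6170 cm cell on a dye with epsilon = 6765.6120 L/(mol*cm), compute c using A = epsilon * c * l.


Formula: c = A / (epsilon * l)
Substituting: c = 0.2490 / (6765.6120 * 0.6170)
Result: 5.9650e-05 mol/L


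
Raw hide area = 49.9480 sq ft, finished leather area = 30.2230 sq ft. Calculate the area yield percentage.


Formula: Yield = finished / raw * 100
Substituting: Yield = 30.2230 / 49.9480 * 100
Result: 60.5089 %


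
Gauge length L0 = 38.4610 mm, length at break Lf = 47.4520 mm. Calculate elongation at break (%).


Formula: Elongation = (Lf - L0) / L0 * 100
Substituting: Elongation = (47.4520 - 38.4610) / 38.4610 * 100
Result: 23.3769 %


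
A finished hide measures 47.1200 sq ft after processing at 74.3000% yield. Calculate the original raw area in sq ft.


Formula: raw = finished * 100 / yield
Substituting: raw = 47.1200 * 100 / 74.3000
Result: 63.4186 sq ft
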